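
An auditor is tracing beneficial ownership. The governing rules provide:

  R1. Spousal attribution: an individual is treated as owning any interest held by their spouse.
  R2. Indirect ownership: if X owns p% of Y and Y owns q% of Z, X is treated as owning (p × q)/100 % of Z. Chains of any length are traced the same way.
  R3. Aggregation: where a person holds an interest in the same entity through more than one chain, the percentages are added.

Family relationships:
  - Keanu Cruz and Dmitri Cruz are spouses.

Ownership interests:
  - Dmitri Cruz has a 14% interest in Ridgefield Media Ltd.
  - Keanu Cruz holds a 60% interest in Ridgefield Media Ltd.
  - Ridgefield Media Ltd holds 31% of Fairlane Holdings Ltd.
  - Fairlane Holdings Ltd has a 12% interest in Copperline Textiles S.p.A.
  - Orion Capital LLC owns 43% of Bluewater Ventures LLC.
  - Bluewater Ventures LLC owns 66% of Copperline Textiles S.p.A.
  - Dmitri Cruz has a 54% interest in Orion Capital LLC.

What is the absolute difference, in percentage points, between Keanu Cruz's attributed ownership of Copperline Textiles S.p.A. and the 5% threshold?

13.078

By spousal attribution (R1), Keanu Cruz is treated as also owning Dmitri Cruz's interest in Ridgefield Media Ltd, giving 60% + 14% = 74%.
By spousal attribution (R1), Keanu Cruz is treated as owning Dmitri Cruz's 54% interest in Orion Capital LLC.
Chain via Ridgefield Media Ltd → Fairlane Holdings Ltd (R2): 74% × 31% × 12% = 2.7528% of Copperline Textiles S.p.A.
Chain via Orion Capital LLC → Bluewater Ventures LLC (R2): 54% × 43% × 66% = 15.3252% of Copperline Textiles S.p.A.
Aggregating (R3): 2.7528% + 15.3252% = 18.078%.
18.078% exceeds the 5% threshold by 13.078 percentage points.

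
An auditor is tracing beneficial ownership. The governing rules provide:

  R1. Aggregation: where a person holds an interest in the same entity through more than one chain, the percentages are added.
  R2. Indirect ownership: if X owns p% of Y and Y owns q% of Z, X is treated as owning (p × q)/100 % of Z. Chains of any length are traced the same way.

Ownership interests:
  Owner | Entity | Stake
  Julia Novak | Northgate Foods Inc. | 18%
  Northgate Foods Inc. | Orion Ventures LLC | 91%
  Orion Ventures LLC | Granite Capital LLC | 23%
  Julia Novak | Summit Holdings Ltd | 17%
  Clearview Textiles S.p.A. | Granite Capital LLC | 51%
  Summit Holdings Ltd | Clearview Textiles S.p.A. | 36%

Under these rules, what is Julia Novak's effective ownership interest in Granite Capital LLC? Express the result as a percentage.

Chain via Summit Holdings Ltd → Clearview Textiles S.p.A. (R2): 17% × 36% × 51% = 3.1212% of Granite Capital LLC.
Chain via Northgate Foods Inc. → Orion Ventures LLC (R2): 18% × 91% × 23% = 3.7674% of Granite Capital LLC.
Aggregating (R1): 3.1212% + 3.7674% = 6.8886%.

6.8886%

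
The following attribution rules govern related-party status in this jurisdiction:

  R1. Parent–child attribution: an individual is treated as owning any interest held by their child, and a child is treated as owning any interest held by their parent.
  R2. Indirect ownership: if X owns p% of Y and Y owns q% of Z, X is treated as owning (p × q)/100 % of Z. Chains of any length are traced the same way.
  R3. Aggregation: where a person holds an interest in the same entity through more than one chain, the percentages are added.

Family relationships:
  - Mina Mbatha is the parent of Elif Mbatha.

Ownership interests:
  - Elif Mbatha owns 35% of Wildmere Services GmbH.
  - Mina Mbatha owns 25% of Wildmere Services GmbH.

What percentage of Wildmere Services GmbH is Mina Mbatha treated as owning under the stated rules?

By parent–child attribution (R1), Mina Mbatha is treated as also owning Elif Mbatha's interest in Wildmere Services GmbH, giving 25% + 35% = 60%.
Direct interest in Wildmere Services GmbH: 60%.

60%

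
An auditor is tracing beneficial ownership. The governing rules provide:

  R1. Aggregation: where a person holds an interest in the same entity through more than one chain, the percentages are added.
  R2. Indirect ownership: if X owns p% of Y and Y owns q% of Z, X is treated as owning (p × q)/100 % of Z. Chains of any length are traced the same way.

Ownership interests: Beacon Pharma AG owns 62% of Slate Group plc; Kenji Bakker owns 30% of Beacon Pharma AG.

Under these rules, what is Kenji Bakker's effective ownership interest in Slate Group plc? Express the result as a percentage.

18.6%

Chain via Beacon Pharma AG (R2): 30% × 62% = 18.6% of Slate Group plc.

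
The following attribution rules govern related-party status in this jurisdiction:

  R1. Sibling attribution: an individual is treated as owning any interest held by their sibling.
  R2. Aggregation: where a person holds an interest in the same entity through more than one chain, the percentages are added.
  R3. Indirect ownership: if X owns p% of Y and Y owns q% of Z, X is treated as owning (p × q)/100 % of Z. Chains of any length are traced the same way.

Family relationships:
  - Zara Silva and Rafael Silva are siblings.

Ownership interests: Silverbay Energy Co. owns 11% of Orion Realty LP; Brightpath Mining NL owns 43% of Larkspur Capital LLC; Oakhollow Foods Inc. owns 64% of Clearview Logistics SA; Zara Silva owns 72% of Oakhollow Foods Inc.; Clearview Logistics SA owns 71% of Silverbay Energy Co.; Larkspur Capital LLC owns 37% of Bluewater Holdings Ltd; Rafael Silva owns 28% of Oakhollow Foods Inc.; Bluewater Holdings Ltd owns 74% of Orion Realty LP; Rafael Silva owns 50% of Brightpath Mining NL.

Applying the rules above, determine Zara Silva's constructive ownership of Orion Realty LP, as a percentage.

By sibling attribution (R1), Zara Silva is treated as also owning Rafael Silva's interest in Oakhollow Foods Inc, giving 72% + 28% = 100%.
By sibling attribution (R1), Zara Silva is treated as owning Rafael Silva's 50% interest in Brightpath Mining NL.
Chain via Oakhollow Foods Inc. → Clearview Logistics SA → Silverbay Energy Co. (R3): 100% × 64% × 71% × 11% = 4.9984% of Orion Realty LP.
Chain via Brightpath Mining NL → Larkspur Capital LLC → Bluewater Holdings Ltd (R3): 50% × 43% × 37% × 74% = 5.8867% of Orion Realty LP.
Aggregating (R2): 4.9984% + 5.8867% = 10.8851%.

10.8851%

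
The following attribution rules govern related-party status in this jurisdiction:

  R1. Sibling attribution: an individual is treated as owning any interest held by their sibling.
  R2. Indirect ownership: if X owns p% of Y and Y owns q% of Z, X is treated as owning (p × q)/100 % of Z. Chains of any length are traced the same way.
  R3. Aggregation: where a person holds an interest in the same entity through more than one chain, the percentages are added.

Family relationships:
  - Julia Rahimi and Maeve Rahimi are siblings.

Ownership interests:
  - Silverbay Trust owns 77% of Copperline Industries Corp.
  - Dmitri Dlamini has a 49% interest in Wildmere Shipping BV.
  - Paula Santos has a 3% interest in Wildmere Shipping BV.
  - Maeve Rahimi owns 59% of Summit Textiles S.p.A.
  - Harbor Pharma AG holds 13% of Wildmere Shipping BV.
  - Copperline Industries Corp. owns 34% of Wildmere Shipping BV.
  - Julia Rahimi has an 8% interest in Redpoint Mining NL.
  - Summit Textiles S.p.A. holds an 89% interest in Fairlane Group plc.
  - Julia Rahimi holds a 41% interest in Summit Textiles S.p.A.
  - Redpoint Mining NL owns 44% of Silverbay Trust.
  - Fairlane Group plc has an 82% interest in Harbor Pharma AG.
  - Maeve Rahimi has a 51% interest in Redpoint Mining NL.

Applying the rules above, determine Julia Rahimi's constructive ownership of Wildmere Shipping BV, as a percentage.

By sibling attribution (R1), Julia Rahimi is treated as also owning Maeve Rahimi's interest in Redpoint Mining NL, giving 8% + 51% = 59%.
By sibling attribution (R1), Julia Rahimi is treated as also owning Maeve Rahimi's interest in Summit Textiles S.p.A, giving 41% + 59% = 100%.
Chain via Redpoint Mining NL → Silverbay Trust → Copperline Industries Corp. (R2): 59% × 44% × 77% × 34% = 6.796328% of Wildmere Shipping BV.
Chain via Summit Textiles S.p.A. → Fairlane Group plc → Harbor Pharma AG (R2): 100% × 89% × 82% × 13% = 9.4874% of Wildmere Shipping BV.
Aggregating (R3): 6.796328% + 9.4874% = 16.283728%.

16.283728%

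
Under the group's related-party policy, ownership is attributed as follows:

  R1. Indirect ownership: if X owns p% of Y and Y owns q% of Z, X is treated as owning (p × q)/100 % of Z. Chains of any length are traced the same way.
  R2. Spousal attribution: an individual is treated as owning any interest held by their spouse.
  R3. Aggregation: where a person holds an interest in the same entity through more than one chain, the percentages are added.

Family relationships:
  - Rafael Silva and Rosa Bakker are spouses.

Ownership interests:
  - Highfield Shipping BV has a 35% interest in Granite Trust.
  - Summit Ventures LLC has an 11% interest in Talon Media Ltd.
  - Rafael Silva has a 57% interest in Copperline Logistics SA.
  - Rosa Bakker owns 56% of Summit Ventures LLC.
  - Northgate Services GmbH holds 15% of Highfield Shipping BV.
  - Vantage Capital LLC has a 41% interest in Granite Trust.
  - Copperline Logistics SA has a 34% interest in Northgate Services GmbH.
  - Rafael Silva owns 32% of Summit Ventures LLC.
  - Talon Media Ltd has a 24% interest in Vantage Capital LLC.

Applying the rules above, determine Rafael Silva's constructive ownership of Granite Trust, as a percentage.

By spousal attribution (R2), Rafael Silva is treated as also owning Rosa Bakker's interest in Summit Ventures LLC, giving 32% + 56% = 88%.
Chain via Copperline Logistics SA → Northgate Services GmbH → Highfield Shipping BV (R1): 57% × 34% × 15% × 35% = 1.01745% of Granite Trust.
Chain via Summit Ventures LLC → Talon Media Ltd → Vantage Capital LLC (R1): 88% × 11% × 24% × 41% = 0.952512% of Granite Trust.
Aggregating (R3): 1.01745% + 0.952512% = 1.969962%.

1.969962%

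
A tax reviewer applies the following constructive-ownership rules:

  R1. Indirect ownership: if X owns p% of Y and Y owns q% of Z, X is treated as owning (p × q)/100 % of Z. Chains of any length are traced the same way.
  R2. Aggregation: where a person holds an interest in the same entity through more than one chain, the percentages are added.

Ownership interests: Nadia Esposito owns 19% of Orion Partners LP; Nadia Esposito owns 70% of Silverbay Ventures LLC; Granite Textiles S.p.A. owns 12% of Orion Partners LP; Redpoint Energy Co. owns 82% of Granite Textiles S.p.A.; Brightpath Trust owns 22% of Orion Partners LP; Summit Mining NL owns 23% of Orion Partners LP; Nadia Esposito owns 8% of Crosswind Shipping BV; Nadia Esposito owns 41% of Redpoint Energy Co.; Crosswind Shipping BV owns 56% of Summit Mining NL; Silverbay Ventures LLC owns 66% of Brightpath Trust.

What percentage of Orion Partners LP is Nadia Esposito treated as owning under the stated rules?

Chain via Silverbay Ventures LLC → Brightpath Trust (R1): 70% × 66% × 22% = 10.164% of Orion Partners LP.
Chain via Redpoint Energy Co. → Granite Textiles S.p.A. (R1): 41% × 82% × 12% = 4.0344% of Orion Partners LP.
Chain via Crosswind Shipping BV → Summit Mining NL (R1): 8% × 56% × 23% = 1.0304% of Orion Partners LP.
Direct interest in Orion Partners LP: 19%.
Aggregating (R2): 10.164% + 4.0344% + 1.0304% + 19% = 34.2288%.

34.2288%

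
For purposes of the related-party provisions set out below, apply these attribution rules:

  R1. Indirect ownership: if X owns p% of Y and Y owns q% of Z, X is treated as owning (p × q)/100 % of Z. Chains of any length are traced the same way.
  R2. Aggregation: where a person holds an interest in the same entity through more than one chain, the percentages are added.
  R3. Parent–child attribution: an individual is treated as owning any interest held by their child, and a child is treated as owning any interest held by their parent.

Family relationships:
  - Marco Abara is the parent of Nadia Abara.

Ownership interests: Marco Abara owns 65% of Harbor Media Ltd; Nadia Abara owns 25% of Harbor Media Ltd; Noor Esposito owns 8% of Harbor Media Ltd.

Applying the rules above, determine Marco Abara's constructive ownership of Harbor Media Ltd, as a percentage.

90%

By parent–child attribution (R3), Marco Abara is treated as also owning Nadia Abara's interest in Harbor Media Ltd, giving 65% + 25% = 90%.
Direct interest in Harbor Media Ltd: 90%.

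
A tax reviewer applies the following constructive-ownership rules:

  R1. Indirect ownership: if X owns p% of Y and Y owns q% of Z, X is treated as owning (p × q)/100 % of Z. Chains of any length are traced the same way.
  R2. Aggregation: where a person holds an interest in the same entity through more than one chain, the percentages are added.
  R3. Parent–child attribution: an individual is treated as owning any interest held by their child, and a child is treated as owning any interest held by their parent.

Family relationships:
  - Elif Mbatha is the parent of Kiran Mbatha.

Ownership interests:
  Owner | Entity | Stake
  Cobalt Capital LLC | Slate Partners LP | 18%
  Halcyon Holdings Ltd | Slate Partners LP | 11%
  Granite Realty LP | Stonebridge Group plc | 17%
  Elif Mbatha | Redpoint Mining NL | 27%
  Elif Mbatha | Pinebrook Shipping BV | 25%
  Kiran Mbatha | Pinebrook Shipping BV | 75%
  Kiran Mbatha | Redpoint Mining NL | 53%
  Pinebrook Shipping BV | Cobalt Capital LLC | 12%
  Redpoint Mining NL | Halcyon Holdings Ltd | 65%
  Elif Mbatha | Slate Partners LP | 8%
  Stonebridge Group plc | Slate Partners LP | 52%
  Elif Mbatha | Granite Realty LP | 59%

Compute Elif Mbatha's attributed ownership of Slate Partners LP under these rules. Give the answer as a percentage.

By parent–child attribution (R3), Elif Mbatha is treated as also owning Kiran Mbatha's interest in Pinebrook Shipping BV, giving 25% + 75% = 100%.
By parent–child attribution (R3), Elif Mbatha is treated as also owning Kiran Mbatha's interest in Redpoint Mining NL, giving 27% + 53% = 80%.
Chain via Granite Realty LP → Stonebridge Group plc (R1): 59% × 17% × 52% = 5.2156% of Slate Partners LP.
Chain via Pinebrook Shipping BV → Cobalt Capital LLC (R1): 100% × 12% × 18% = 2.16% of Slate Partners LP.
Chain via Redpoint Mining NL → Halcyon Holdings Ltd (R1): 80% × 65% × 11% = 5.72% of Slate Partners LP.
Direct interest in Slate Partners LP: 8%.
Aggregating (R2): 5.2156% + 2.16% + 5.72% + 8% = 21.0956%.

21.0956%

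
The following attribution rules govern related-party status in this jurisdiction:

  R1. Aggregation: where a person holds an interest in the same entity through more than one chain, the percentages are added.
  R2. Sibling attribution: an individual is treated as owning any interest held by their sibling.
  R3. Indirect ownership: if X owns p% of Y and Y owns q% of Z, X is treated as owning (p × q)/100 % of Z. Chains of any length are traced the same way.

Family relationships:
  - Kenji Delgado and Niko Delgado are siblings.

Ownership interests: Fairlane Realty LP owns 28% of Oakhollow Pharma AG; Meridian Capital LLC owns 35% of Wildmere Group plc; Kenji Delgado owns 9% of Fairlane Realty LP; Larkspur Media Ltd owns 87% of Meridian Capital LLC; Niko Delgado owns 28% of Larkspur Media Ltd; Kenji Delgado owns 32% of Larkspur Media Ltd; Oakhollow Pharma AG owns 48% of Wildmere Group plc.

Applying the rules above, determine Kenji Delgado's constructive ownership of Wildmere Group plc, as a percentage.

19.4796%

By sibling attribution (R2), Kenji Delgado is treated as also owning Niko Delgado's interest in Larkspur Media Ltd, giving 32% + 28% = 60%.
Chain via Larkspur Media Ltd → Meridian Capital LLC (R3): 60% × 87% × 35% = 18.27% of Wildmere Group plc.
Chain via Fairlane Realty LP → Oakhollow Pharma AG (R3): 9% × 28% × 48% = 1.2096% of Wildmere Group plc.
Aggregating (R1): 18.27% + 1.2096% = 19.4796%.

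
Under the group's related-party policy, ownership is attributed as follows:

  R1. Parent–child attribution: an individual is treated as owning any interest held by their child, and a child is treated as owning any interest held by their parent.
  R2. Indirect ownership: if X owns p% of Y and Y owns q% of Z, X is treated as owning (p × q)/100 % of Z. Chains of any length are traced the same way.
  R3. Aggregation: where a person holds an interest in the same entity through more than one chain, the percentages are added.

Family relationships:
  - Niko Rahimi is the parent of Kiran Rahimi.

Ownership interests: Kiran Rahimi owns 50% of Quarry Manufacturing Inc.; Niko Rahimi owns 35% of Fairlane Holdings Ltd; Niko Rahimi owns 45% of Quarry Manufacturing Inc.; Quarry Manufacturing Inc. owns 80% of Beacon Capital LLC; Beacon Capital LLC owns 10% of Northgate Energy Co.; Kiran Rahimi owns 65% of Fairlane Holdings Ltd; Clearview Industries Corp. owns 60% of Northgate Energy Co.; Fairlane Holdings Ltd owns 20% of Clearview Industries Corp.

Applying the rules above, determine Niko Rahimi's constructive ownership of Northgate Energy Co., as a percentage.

By parent–child attribution (R1), Niko Rahimi is treated as also owning Kiran Rahimi's interest in Quarry Manufacturing Inc, giving 45% + 50% = 95%.
By parent–child attribution (R1), Niko Rahimi is treated as also owning Kiran Rahimi's interest in Fairlane Holdings Ltd, giving 35% + 65% = 100%.
Chain via Quarry Manufacturing Inc. → Beacon Capital LLC (R2): 95% × 80% × 10% = 7.6% of Northgate Energy Co.
Chain via Fairlane Holdings Ltd → Clearview Industries Corp. (R2): 100% × 20% × 60% = 12% of Northgate Energy Co.
Aggregating (R3): 7.6% + 12% = 19.6%.

19.6%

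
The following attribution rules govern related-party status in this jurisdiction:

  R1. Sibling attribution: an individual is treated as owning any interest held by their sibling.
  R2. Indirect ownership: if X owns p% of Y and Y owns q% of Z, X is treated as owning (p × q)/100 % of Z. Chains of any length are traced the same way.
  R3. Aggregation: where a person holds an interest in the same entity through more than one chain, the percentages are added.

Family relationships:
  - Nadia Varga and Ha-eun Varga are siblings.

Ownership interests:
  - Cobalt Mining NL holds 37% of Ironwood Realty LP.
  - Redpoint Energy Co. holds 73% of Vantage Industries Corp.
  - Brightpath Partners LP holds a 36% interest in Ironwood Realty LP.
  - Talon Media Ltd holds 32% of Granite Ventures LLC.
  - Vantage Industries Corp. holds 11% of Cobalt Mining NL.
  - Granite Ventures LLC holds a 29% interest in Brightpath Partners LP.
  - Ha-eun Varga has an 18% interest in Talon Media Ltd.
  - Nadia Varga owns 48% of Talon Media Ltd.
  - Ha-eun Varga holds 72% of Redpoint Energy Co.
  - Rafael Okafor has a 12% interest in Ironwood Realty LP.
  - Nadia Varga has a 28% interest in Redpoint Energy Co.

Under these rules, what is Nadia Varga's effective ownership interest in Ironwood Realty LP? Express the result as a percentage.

5.176028%

By sibling attribution (R1), Nadia Varga is treated as also owning Ha-eun Varga's interest in Talon Media Ltd, giving 48% + 18% = 66%.
By sibling attribution (R1), Nadia Varga is treated as also owning Ha-eun Varga's interest in Redpoint Energy Co, giving 28% + 72% = 100%.
Chain via Talon Media Ltd → Granite Ventures LLC → Brightpath Partners LP (R2): 66% × 32% × 29% × 36% = 2.204928% of Ironwood Realty LP.
Chain via Redpoint Energy Co. → Vantage Industries Corp. → Cobalt Mining NL (R2): 100% × 73% × 11% × 37% = 2.9711% of Ironwood Realty LP.
Aggregating (R3): 2.204928% + 2.9711% = 5.176028%.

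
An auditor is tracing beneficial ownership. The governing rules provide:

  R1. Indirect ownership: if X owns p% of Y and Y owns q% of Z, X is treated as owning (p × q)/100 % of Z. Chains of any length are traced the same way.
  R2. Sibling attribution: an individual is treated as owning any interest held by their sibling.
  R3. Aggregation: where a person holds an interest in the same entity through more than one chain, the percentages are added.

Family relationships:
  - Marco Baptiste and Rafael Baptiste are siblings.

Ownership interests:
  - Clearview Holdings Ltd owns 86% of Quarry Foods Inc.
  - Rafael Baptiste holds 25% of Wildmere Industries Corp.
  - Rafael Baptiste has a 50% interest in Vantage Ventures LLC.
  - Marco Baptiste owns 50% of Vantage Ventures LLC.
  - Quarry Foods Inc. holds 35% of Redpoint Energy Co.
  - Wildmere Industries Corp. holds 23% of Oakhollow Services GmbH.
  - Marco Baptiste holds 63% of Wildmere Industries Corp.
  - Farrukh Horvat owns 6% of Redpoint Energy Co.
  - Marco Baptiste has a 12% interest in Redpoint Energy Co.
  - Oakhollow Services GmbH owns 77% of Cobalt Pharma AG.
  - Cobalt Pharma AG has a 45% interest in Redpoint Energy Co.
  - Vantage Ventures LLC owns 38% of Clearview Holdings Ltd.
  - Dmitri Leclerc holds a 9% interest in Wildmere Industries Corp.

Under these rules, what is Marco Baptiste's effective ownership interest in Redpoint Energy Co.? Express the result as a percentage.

30.45116%

By sibling attribution (R2), Marco Baptiste is treated as also owning Rafael Baptiste's interest in Wildmere Industries Corp, giving 63% + 25% = 88%.
By sibling attribution (R2), Marco Baptiste is treated as also owning Rafael Baptiste's interest in Vantage Ventures LLC, giving 50% + 50% = 100%.
Chain via Wildmere Industries Corp. → Oakhollow Services GmbH → Cobalt Pharma AG (R1): 88% × 23% × 77% × 45% = 7.01316% of Redpoint Energy Co.
Chain via Vantage Ventures LLC → Clearview Holdings Ltd → Quarry Foods Inc. (R1): 100% × 38% × 86% × 35% = 11.438% of Redpoint Energy Co.
Direct interest in Redpoint Energy Co: 12%.
Aggregating (R3): 7.01316% + 11.438% + 12% = 30.45116%.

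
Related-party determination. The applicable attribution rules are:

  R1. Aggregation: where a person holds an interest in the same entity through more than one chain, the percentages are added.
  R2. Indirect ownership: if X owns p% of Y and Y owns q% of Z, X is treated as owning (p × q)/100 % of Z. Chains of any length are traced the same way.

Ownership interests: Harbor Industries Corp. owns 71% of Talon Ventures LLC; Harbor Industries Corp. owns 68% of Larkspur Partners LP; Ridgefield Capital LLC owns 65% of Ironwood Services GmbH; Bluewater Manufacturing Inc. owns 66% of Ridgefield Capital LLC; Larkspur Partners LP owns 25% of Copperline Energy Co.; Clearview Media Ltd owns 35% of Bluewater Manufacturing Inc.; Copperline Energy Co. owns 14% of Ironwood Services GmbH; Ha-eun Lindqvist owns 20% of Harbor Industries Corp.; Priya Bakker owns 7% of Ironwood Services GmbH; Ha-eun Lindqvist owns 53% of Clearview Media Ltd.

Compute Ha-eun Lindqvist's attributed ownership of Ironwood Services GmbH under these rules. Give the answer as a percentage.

8.43395%

Chain via Harbor Industries Corp. → Larkspur Partners LP → Copperline Energy Co. (R2): 20% × 68% × 25% × 14% = 0.476% of Ironwood Services GmbH.
Chain via Clearview Media Ltd → Bluewater Manufacturing Inc. → Ridgefield Capital LLC (R2): 53% × 35% × 66% × 65% = 7.95795% of Ironwood Services GmbH.
Aggregating (R1): 0.476% + 7.95795% = 8.43395%.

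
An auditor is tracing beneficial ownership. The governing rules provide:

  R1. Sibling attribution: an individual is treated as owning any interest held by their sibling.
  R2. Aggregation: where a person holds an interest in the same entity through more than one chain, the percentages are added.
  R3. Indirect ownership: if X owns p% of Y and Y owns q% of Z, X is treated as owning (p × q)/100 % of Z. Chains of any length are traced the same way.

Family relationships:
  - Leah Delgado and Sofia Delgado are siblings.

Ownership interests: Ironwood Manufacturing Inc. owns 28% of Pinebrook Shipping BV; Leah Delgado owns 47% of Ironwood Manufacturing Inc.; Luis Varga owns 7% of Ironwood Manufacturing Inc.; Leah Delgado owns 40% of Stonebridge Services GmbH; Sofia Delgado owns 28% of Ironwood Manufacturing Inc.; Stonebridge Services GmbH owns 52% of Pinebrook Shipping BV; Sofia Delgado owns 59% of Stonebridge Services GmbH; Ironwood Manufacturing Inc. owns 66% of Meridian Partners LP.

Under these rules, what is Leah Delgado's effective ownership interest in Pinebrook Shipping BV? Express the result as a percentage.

By sibling attribution (R1), Leah Delgado is treated as also owning Sofia Delgado's interest in Ironwood Manufacturing Inc, giving 47% + 28% = 75%.
By sibling attribution (R1), Leah Delgado is treated as also owning Sofia Delgado's interest in Stonebridge Services GmbH, giving 40% + 59% = 99%.
Chain via Ironwood Manufacturing Inc. (R3): 75% × 28% = 21% of Pinebrook Shipping BV.
Chain via Stonebridge Services GmbH (R3): 99% × 52% = 51.48% of Pinebrook Shipping BV.
Aggregating (R2): 21% + 51.48% = 72.48%.

72.48%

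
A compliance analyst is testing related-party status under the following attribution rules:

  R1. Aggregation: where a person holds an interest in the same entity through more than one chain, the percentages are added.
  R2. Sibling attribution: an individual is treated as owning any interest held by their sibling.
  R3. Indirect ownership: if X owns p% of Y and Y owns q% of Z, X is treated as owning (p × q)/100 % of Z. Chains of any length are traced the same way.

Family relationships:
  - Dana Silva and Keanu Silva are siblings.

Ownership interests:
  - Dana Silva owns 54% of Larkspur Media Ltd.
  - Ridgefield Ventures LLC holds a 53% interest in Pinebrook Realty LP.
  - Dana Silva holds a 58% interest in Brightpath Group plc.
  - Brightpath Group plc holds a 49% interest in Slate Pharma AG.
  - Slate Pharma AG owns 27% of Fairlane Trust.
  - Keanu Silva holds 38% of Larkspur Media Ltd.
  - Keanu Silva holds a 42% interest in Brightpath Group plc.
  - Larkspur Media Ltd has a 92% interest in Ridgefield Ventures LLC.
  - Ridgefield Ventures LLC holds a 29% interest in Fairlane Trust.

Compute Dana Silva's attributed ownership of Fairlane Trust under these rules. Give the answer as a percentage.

By sibling attribution (R2), Dana Silva is treated as also owning Keanu Silva's interest in Larkspur Media Ltd, giving 54% + 38% = 92%.
By sibling attribution (R2), Dana Silva is treated as also owning Keanu Silva's interest in Brightpath Group plc, giving 58% + 42% = 100%.
Chain via Larkspur Media Ltd → Ridgefield Ventures LLC (R3): 92% × 92% × 29% = 24.5456% of Fairlane Trust.
Chain via Brightpath Group plc → Slate Pharma AG (R3): 100% × 49% × 27% = 13.23% of Fairlane Trust.
Aggregating (R1): 24.5456% + 13.23% = 37.7756%.

37.7756%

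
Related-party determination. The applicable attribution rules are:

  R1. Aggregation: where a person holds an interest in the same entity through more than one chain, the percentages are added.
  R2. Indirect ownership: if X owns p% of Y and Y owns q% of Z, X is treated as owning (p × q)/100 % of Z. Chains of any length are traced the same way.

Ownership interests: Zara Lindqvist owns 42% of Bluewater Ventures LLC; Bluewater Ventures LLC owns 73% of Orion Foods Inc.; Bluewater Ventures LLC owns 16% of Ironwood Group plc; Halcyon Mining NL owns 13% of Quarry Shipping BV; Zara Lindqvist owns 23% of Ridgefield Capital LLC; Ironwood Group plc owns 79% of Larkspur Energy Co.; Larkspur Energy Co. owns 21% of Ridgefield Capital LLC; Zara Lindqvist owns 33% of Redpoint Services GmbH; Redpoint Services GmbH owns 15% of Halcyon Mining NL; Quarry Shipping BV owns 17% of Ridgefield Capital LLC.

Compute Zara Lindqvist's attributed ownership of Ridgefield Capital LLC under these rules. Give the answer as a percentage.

Chain via Bluewater Ventures LLC → Ironwood Group plc → Larkspur Energy Co. (R2): 42% × 16% × 79% × 21% = 1.114848% of Ridgefield Capital LLC.
Chain via Redpoint Services GmbH → Halcyon Mining NL → Quarry Shipping BV (R2): 33% × 15% × 13% × 17% = 0.109395% of Ridgefield Capital LLC.
Direct interest in Ridgefield Capital LLC: 23%.
Aggregating (R1): 1.114848% + 0.109395% + 23% = 24.224243%.

24.224243%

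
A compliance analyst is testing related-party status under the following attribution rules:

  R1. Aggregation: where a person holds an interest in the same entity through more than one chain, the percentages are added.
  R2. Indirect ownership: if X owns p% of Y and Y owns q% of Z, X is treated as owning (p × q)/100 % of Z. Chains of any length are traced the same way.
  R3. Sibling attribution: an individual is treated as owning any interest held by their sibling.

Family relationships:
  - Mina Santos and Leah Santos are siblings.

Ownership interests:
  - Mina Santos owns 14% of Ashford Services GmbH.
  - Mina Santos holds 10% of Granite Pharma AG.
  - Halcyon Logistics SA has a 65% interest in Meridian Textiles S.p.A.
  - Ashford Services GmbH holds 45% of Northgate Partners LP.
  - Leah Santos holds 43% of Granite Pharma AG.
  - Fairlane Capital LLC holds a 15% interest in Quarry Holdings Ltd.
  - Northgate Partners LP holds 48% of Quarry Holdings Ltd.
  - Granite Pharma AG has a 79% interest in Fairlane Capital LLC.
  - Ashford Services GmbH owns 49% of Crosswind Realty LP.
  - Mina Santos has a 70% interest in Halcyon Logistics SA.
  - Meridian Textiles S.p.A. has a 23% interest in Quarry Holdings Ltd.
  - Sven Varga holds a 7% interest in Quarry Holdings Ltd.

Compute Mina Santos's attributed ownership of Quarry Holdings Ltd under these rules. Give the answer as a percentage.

By sibling attribution (R3), Mina Santos is treated as also owning Leah Santos's interest in Granite Pharma AG, giving 10% + 43% = 53%.
Chain via Halcyon Logistics SA → Meridian Textiles S.p.A. (R2): 70% × 65% × 23% = 10.465% of Quarry Holdings Ltd.
Chain via Ashford Services GmbH → Northgate Partners LP (R2): 14% × 45% × 48% = 3.024% of Quarry Holdings Ltd.
Chain via Granite Pharma AG → Fairlane Capital LLC (R2): 53% × 79% × 15% = 6.2805% of Quarry Holdings Ltd.
Aggregating (R1): 10.465% + 3.024% + 6.2805% = 19.7695%.

19.7695%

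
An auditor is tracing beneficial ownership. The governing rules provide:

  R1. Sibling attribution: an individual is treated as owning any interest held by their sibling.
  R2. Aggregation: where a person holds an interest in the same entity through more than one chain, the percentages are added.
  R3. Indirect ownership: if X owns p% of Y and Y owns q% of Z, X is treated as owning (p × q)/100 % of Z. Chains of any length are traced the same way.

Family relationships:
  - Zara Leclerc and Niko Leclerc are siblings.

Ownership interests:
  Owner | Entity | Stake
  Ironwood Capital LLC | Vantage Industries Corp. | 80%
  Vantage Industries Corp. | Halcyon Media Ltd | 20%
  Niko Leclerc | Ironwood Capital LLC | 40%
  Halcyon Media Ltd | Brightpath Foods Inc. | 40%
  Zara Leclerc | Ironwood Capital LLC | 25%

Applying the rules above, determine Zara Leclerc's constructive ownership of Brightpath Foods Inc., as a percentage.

4.16%

By sibling attribution (R1), Zara Leclerc is treated as also owning Niko Leclerc's interest in Ironwood Capital LLC, giving 25% + 40% = 65%.
Chain via Ironwood Capital LLC → Vantage Industries Corp. → Halcyon Media Ltd (R3): 65% × 80% × 20% × 40% = 4.16% of Brightpath Foods Inc.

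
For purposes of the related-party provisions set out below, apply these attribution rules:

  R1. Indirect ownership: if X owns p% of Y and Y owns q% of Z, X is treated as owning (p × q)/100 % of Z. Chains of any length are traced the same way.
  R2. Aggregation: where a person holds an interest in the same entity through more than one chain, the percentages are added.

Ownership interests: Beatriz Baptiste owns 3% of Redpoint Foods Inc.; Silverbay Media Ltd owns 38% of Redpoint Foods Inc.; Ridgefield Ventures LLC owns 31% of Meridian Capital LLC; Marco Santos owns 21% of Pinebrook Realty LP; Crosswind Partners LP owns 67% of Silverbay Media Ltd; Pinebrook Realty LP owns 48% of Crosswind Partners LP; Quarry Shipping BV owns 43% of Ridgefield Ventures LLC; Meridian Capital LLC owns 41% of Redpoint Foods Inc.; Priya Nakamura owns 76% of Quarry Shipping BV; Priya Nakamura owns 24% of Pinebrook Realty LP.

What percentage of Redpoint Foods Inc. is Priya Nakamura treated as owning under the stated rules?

Chain via Pinebrook Realty LP → Crosswind Partners LP → Silverbay Media Ltd (R1): 24% × 48% × 67% × 38% = 2.932992% of Redpoint Foods Inc.
Chain via Quarry Shipping BV → Ridgefield Ventures LLC → Meridian Capital LLC (R1): 76% × 43% × 31% × 41% = 4.153628% of Redpoint Foods Inc.
Aggregating (R2): 2.932992% + 4.153628% = 7.08662%.

7.08662%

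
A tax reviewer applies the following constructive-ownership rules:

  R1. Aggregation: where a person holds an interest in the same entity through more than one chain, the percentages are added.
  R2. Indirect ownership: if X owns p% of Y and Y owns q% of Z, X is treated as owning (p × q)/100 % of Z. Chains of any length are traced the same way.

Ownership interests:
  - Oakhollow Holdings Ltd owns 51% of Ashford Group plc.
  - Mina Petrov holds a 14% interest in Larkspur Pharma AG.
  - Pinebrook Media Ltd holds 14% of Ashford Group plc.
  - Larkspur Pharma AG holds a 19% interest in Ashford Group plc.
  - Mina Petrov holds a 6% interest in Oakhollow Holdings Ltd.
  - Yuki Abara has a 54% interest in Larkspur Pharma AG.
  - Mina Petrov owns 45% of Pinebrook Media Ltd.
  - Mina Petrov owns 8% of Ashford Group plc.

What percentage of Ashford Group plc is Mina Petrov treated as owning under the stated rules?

20.02%

Chain via Pinebrook Media Ltd (R2): 45% × 14% = 6.3% of Ashford Group plc.
Chain via Larkspur Pharma AG (R2): 14% × 19% = 2.66% of Ashford Group plc.
Chain via Oakhollow Holdings Ltd (R2): 6% × 51% = 3.06% of Ashford Group plc.
Direct interest in Ashford Group plc: 8%.
Aggregating (R1): 6.3% + 2.66% + 3.06% + 8% = 20.02%.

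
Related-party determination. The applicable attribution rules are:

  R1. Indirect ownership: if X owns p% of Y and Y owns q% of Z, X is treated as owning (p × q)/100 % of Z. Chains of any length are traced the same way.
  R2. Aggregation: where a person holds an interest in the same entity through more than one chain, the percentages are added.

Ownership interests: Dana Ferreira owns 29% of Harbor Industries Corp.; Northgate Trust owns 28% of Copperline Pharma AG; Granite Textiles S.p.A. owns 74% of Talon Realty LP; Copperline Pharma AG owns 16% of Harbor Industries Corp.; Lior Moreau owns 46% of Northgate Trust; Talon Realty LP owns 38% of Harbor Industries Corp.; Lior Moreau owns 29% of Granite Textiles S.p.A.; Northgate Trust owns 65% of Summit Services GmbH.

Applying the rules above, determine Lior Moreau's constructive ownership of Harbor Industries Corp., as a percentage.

Chain via Northgate Trust → Copperline Pharma AG (R1): 46% × 28% × 16% = 2.0608% of Harbor Industries Corp.
Chain via Granite Textiles S.p.A. → Talon Realty LP (R1): 29% × 74% × 38% = 8.1548% of Harbor Industries Corp.
Aggregating (R2): 2.0608% + 8.1548% = 10.2156%.

10.2156%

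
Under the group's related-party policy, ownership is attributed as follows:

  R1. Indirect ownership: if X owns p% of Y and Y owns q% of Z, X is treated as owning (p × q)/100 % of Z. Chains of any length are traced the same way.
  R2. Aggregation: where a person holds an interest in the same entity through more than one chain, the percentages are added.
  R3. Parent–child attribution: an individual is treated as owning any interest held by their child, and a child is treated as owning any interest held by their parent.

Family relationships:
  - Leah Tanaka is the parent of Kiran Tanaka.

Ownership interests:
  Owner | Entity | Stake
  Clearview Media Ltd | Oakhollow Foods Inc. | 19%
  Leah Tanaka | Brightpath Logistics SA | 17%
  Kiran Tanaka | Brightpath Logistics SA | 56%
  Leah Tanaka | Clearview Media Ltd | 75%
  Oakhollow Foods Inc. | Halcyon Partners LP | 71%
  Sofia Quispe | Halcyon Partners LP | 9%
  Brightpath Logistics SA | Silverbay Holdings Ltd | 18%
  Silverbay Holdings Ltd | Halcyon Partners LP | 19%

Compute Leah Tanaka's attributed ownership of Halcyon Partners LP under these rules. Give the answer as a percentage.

By parent–child attribution (R3), Leah Tanaka is treated as also owning Kiran Tanaka's interest in Brightpath Logistics SA, giving 17% + 56% = 73%.
Chain via Brightpath Logistics SA → Silverbay Holdings Ltd (R1): 73% × 18% × 19% = 2.4966% of Halcyon Partners LP.
Chain via Clearview Media Ltd → Oakhollow Foods Inc. (R1): 75% × 19% × 71% = 10.1175% of Halcyon Partners LP.
Aggregating (R2): 2.4966% + 10.1175% = 12.6141%.

12.6141%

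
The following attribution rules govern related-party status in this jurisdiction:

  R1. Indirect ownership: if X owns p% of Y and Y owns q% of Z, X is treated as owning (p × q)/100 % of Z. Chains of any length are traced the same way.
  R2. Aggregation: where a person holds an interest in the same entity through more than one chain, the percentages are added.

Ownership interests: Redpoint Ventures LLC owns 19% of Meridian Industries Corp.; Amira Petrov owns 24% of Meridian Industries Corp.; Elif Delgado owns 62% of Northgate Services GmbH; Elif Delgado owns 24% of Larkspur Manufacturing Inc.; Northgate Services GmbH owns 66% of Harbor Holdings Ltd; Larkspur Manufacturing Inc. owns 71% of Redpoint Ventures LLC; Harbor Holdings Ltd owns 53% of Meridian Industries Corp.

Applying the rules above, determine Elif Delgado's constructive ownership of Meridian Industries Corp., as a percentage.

Chain via Northgate Services GmbH → Harbor Holdings Ltd (R1): 62% × 66% × 53% = 21.6876% of Meridian Industries Corp.
Chain via Larkspur Manufacturing Inc. → Redpoint Ventures LLC (R1): 24% × 71% × 19% = 3.2376% of Meridian Industries Corp.
Aggregating (R2): 21.6876% + 3.2376% = 24.9252%.

24.9252%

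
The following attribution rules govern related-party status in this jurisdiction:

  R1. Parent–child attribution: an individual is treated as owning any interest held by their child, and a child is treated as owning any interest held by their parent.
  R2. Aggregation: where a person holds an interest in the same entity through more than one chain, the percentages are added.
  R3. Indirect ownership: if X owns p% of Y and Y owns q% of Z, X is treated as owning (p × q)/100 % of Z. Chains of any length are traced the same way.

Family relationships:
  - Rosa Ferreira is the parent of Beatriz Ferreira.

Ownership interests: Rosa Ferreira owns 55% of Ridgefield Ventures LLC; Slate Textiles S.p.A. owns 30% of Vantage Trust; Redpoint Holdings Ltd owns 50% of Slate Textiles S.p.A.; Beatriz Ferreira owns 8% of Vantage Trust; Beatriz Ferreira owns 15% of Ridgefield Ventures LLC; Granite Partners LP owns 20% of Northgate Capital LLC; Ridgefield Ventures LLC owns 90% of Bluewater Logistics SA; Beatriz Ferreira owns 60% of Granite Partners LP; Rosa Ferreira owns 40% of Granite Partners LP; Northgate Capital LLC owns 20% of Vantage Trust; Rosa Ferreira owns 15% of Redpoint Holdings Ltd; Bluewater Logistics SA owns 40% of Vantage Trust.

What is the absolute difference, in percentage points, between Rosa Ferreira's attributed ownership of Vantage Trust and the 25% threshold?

14.45

By parent–child attribution (R1), Rosa Ferreira is treated as also owning Beatriz Ferreira's interest in Ridgefield Ventures LLC, giving 55% + 15% = 70%.
By parent–child attribution (R1), Rosa Ferreira is treated as also owning Beatriz Ferreira's interest in Granite Partners LP, giving 40% + 60% = 100%.
By parent–child attribution (R1), Rosa Ferreira is treated as owning Beatriz Ferreira's 8% interest in Vantage Trust.
Chain via Ridgefield Ventures LLC → Bluewater Logistics SA (R3): 70% × 90% × 40% = 25.2% of Vantage Trust.
Chain via Granite Partners LP → Northgate Capital LLC (R3): 100% × 20% × 20% = 4% of Vantage Trust.
Chain via Redpoint Holdings Ltd → Slate Textiles S.p.A. (R3): 15% × 50% × 30% = 2.25% of Vantage Trust.
Direct interest in Vantage Trust: 8%.
Aggregating (R2): 25.2% + 4% + 2.25% + 8% = 39.45%.
39.45% exceeds the 25% threshold by 14.45 percentage points.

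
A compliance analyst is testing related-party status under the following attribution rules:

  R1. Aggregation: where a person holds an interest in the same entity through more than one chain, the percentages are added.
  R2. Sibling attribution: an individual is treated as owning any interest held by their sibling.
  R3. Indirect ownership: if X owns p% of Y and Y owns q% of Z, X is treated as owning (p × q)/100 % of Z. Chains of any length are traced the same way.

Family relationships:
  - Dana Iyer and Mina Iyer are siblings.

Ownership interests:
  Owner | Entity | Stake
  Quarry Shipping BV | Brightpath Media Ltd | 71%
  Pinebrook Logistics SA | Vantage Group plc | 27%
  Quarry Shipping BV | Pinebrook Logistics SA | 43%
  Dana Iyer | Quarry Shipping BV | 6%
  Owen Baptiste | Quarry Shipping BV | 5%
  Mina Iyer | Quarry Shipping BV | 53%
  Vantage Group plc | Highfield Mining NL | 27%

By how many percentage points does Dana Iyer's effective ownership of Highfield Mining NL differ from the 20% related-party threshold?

By sibling attribution (R2), Dana Iyer is treated as also owning Mina Iyer's interest in Quarry Shipping BV, giving 6% + 53% = 59%.
Chain via Quarry Shipping BV → Pinebrook Logistics SA → Vantage Group plc (R3): 59% × 43% × 27% × 27% = 1.849473% of Highfield Mining NL.
1.849473% falls short of the 20% threshold by 18.150527 percentage points.

18.150527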